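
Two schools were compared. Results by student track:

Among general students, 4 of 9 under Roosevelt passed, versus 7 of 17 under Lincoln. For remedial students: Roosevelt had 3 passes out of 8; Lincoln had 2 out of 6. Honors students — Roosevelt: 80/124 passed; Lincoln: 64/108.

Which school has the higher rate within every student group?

Roosevelt

General: Roosevelt 4/9 = 44.4%, Lincoln 7/17 = 41.2% → Roosevelt
Remedial: Roosevelt 3/8 = 37.5%, Lincoln 2/6 = 33.3% → Roosevelt
Honors: Roosevelt 80/124 = 64.5%, Lincoln 64/108 = 59.3% → Roosevelt
Roosevelt has the higher rate in all 3 groups.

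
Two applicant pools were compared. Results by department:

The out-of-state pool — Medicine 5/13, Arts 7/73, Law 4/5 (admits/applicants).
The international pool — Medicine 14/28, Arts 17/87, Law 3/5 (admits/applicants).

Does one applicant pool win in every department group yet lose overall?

Medicine: the out-of-state pool 5/13 = 38.5%, the international pool 14/28 = 50.0% → the international pool
Arts: the out-of-state pool 7/73 = 9.6%, the international pool 17/87 = 19.5% → the international pool
Law: the out-of-state pool 4/5 = 80.0%, the international pool 3/5 = 60.0% → the out-of-state pool
Overall: the out-of-state pool 16/91 = 17.6%, the international pool 34/120 = 28.3% → the international pool
Neither sweeps: the out-of-state pool wins 1 of 3 groups, the international pool wins 2. The international pool wins overall but not every group — no Simpson reversal.

No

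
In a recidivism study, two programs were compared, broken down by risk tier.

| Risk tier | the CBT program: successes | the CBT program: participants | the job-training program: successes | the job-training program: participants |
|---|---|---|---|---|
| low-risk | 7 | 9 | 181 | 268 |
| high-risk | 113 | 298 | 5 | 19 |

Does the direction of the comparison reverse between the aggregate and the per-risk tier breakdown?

Low-risk: the CBT program 7/9 = 77.8%, the job-training program 181/268 = 67.5% → the CBT program
High-risk: the CBT program 113/298 = 37.9%, the job-training program 5/19 = 26.3% → the CBT program
Overall: the CBT program 120/307 = 39.1%, the job-training program 186/287 = 64.8% → the job-training program
The CBT program wins each risk group but the job-training program wins overall — the comparison reverses. The CBT program's participants skew toward high-risk, which has a lower base rate.

Yes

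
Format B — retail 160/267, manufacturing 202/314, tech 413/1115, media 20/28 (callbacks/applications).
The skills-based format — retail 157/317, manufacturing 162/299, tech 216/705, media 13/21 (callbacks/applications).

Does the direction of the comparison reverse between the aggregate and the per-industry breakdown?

No

Retail: Format B 160/267 = 59.9%, the skills-based format 157/317 = 49.5% → Format B
Manufacturing: Format B 202/314 = 64.3%, the skills-based format 162/299 = 54.2% → Format B
Tech: Format B 413/1115 = 37.0%, the skills-based format 216/705 = 30.6% → Format B
Media: Format B 20/28 = 71.4%, the skills-based format 13/21 = 61.9% → Format B
Overall: Format B 795/1724 = 46.1%, the skills-based format 548/1342 = 40.8% → Format B
Format B wins overall and in every industry group — no reversal.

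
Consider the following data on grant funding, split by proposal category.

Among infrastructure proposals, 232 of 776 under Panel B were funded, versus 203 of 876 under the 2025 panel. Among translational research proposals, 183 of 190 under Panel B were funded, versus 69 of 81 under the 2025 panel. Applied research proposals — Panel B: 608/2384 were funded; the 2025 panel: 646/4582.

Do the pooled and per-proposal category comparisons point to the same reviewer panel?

Yes

Infrastructure: Panel B 232/776 = 29.9%, the 2025 panel 203/876 = 23.2% → Panel B
Translational research: Panel B 183/190 = 96.3%, the 2025 panel 69/81 = 85.2% → Panel B
Applied research: Panel B 608/2384 = 25.5%, the 2025 panel 646/4582 = 14.1% → Panel B
Overall: Panel B 1023/3350 = 30.5%, the 2025 panel 918/5539 = 16.6% → Panel B
Panel B wins overall and in every proposal group — no reversal.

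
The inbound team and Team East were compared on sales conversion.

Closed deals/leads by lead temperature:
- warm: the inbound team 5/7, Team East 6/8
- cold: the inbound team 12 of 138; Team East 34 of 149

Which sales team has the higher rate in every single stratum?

Warm: the inbound team 5/7 = 71.4%, Team East 6/8 = 75.0% → Team East
Cold: the inbound team 12/138 = 8.7%, Team East 34/149 = 22.8% → Team East
Team East has the higher rate in both groups.

Team East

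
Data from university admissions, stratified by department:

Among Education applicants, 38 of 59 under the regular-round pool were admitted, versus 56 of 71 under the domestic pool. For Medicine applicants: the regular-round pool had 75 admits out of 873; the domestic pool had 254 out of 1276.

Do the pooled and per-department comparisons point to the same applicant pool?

Yes

Education: the regular-round pool 38/59 = 64.4%, the domestic pool 56/71 = 78.9% → the domestic pool
Medicine: the regular-round pool 75/873 = 8.6%, the domestic pool 254/1276 = 19.9% → the domestic pool
Overall: the regular-round pool 113/932 = 12.1%, the domestic pool 310/1347 = 23.0% → the domestic pool
The domestic pool wins overall and in every department group — no reversal.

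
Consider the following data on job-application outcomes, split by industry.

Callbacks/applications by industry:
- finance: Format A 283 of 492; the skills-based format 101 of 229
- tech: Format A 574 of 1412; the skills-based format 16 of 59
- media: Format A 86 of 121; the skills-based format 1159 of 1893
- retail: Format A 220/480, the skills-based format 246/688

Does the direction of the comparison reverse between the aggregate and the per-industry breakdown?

Yes

Finance: Format A 283/492 = 57.5%, the skills-based format 101/229 = 44.1% → Format A
Tech: Format A 574/1412 = 40.7%, the skills-based format 16/59 = 27.1% → Format A
Media: Format A 86/121 = 71.1%, the skills-based format 1159/1893 = 61.2% → Format A
Retail: Format A 220/480 = 45.8%, the skills-based format 246/688 = 35.8% → Format A
Overall: Format A 1163/2505 = 46.4%, the skills-based format 1522/2869 = 53.0% → the skills-based format
Format A wins each industry group but the skills-based format wins overall — the comparison reverses. Format A's applications skew toward tech, which has a lower base rate.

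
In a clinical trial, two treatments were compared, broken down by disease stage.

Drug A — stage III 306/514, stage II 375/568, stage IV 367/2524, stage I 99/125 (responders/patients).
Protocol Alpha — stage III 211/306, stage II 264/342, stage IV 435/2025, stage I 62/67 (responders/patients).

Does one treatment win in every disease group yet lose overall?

Stage III: Drug A 306/514 = 59.5%, Protocol Alpha 211/306 = 69.0% → Protocol Alpha
Stage II: Drug A 375/568 = 66.0%, Protocol Alpha 264/342 = 77.2% → Protocol Alpha
Stage IV: Drug A 367/2524 = 14.5%, Protocol Alpha 435/2025 = 21.5% → Protocol Alpha
Stage I: Drug A 99/125 = 79.2%, Protocol Alpha 62/67 = 92.5% → Protocol Alpha
Overall: Drug A 1147/3731 = 30.7%, Protocol Alpha 972/2740 = 35.5% → Protocol Alpha
Protocol Alpha wins overall and in every disease group — no reversal.

No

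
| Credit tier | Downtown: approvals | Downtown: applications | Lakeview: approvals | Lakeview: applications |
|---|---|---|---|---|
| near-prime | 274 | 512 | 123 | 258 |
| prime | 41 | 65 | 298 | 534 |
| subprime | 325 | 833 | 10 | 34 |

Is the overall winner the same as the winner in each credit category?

No

Near-prime: Downtown 274/512 = 53.5%, Lakeview 123/258 = 47.7% → Downtown
Prime: Downtown 41/65 = 63.1%, Lakeview 298/534 = 55.8% → Downtown
Subprime: Downtown 325/833 = 39.0%, Lakeview 10/34 = 29.4% → Downtown
Overall: Downtown 640/1410 = 45.4%, Lakeview 431/826 = 52.2% → Lakeview
Downtown wins each credit group but Lakeview wins overall — the comparison reverses. Downtown's applications skew toward subprime, which has a lower base rate.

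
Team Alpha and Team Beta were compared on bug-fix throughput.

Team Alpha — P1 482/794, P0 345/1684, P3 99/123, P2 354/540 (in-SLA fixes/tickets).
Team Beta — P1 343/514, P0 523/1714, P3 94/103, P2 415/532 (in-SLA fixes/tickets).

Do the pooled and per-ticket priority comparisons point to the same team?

P1: Team Alpha 482/794 = 60.7%, Team Beta 343/514 = 66.7% → Team Beta
P0: Team Alpha 345/1684 = 20.5%, Team Beta 523/1714 = 30.5% → Team Beta
P3: Team Alpha 99/123 = 80.5%, Team Beta 94/103 = 91.3% → Team Beta
P2: Team Alpha 354/540 = 65.6%, Team Beta 415/532 = 78.0% → Team Beta
Overall: Team Alpha 1280/3141 = 40.8%, Team Beta 1375/2863 = 48.0% → Team Beta
Team Beta wins overall and in every ticket group — no reversal.

Yes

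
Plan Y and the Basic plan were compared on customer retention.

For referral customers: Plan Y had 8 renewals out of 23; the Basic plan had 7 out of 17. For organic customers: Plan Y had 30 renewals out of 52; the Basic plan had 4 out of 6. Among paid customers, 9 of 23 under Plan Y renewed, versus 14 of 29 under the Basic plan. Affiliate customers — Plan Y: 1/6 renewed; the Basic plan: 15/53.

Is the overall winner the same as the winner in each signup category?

Referral: Plan Y 8/23 = 34.8%, the Basic plan 7/17 = 41.2% → the Basic plan
Organic: Plan Y 30/52 = 57.7%, the Basic plan 4/6 = 66.7% → the Basic plan
Paid: Plan Y 9/23 = 39.1%, the Basic plan 14/29 = 48.3% → the Basic plan
Affiliate: Plan Y 1/6 = 16.7%, the Basic plan 15/53 = 28.3% → the Basic plan
Overall: Plan Y 48/104 = 46.2%, the Basic plan 40/105 = 38.1% → Plan Y
The Basic plan wins each signup group but Plan Y wins overall — the comparison reverses. The Basic plan's customers skew toward affiliate, which has a lower base rate.

No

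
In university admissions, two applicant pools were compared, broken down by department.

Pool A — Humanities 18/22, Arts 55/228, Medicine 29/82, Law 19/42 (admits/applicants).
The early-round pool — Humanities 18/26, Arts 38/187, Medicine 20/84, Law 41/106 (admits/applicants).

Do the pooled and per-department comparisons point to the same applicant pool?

Yes

Humanities: Pool A 18/22 = 81.8%, the early-round pool 18/26 = 69.2% → Pool A
Arts: Pool A 55/228 = 24.1%, the early-round pool 38/187 = 20.3% → Pool A
Medicine: Pool A 29/82 = 35.4%, the early-round pool 20/84 = 23.8% → Pool A
Law: Pool A 19/42 = 45.2%, the early-round pool 41/106 = 38.7% → Pool A
Overall: Pool A 121/374 = 32.4%, the early-round pool 117/403 = 29.0% → Pool A
Pool A wins overall and in every department group — no reversal.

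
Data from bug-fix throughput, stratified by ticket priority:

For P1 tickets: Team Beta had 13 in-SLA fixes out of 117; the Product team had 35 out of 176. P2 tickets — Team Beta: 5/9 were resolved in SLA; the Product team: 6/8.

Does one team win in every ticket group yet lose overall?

P1: Team Beta 13/117 = 11.1%, the Product team 35/176 = 19.9% → the Product team
P2: Team Beta 5/9 = 55.6%, the Product team 6/8 = 75.0% → the Product team
Overall: Team Beta 18/126 = 14.3%, the Product team 41/184 = 22.3% → the Product team
The Product team wins overall and in every ticket group — no reversal.

No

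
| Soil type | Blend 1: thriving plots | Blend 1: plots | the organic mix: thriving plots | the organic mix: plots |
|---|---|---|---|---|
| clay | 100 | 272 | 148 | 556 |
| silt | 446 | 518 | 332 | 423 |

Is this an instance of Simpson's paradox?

Clay: Blend 1 100/272 = 36.8%, the organic mix 148/556 = 26.6% → Blend 1
Silt: Blend 1 446/518 = 86.1%, the organic mix 332/423 = 78.5% → Blend 1
Overall: Blend 1 546/790 = 69.1%, the organic mix 480/979 = 49.0% → Blend 1
Blend 1 wins overall and in every soil group — no reversal.

No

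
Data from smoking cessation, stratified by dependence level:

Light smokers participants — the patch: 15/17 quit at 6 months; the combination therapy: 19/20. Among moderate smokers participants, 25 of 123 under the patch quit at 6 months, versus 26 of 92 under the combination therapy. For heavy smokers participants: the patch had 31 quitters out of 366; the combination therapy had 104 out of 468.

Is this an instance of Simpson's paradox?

No

Light smokers: the patch 15/17 = 88.2%, the combination therapy 19/20 = 95.0% → the combination therapy
Moderate smokers: the patch 25/123 = 20.3%, the combination therapy 26/92 = 28.3% → the combination therapy
Heavy smokers: the patch 31/366 = 8.5%, the combination therapy 104/468 = 22.2% → the combination therapy
Overall: the patch 71/506 = 14.0%, the combination therapy 149/580 = 25.7% → the combination therapy
The combination therapy wins overall and in every dependence group — no reversal.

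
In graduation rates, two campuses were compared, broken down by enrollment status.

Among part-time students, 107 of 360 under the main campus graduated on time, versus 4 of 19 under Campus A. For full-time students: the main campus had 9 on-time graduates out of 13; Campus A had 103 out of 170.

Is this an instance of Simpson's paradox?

Yes

Part-time: the main campus 107/360 = 29.7%, Campus A 4/19 = 21.1% → the main campus
Full-time: the main campus 9/13 = 69.2%, Campus A 103/170 = 60.6% → the main campus
Overall: the main campus 116/373 = 31.1%, Campus A 107/189 = 56.6% → Campus A
The main campus wins each enrollment group but Campus A wins overall — the comparison reverses. The main campus's students skew toward part-time, which has a lower base rate.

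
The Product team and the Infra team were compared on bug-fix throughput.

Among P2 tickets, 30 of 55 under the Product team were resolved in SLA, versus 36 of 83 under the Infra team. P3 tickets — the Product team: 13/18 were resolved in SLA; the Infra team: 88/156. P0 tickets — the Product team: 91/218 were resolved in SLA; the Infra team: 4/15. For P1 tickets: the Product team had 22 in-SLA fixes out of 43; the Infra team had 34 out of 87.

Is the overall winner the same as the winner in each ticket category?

No

P2: the Product team 30/55 = 54.5%, the Infra team 36/83 = 43.4% → the Product team
P3: the Product team 13/18 = 72.2%, the Infra team 88/156 = 56.4% → the Product team
P0: the Product team 91/218 = 41.7%, the Infra team 4/15 = 26.7% → the Product team
P1: the Product team 22/43 = 51.2%, the Infra team 34/87 = 39.1% → the Product team
Overall: the Product team 156/334 = 46.7%, the Infra team 162/341 = 47.5% → the Infra team
The Product team wins each ticket group but the Infra team wins overall — the comparison reverses. The Product team's tickets skew toward P0, which has a lower base rate.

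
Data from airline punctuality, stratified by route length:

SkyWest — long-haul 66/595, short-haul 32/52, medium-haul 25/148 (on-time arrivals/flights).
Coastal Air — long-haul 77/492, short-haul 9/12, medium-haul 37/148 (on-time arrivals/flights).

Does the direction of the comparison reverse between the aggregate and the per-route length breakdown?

No

Long-haul: SkyWest 66/595 = 11.1%, Coastal Air 77/492 = 15.7% → Coastal Air
Short-haul: SkyWest 32/52 = 61.5%, Coastal Air 9/12 = 75.0% → Coastal Air
Medium-haul: SkyWest 25/148 = 16.9%, Coastal Air 37/148 = 25.0% → Coastal Air
Overall: SkyWest 123/795 = 15.5%, Coastal Air 123/652 = 18.9% → Coastal Air
Coastal Air wins overall and in every route group — no reversal.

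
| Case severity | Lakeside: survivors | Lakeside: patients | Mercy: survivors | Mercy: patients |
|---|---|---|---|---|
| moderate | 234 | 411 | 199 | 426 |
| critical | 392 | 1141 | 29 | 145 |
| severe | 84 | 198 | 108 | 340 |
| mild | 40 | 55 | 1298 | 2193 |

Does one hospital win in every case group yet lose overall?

Yes

Moderate: Lakeside 234/411 = 56.9%, Mercy 199/426 = 46.7% → Lakeside
Critical: Lakeside 392/1141 = 34.4%, Mercy 29/145 = 20.0% → Lakeside
Severe: Lakeside 84/198 = 42.4%, Mercy 108/340 = 31.8% → Lakeside
Mild: Lakeside 40/55 = 72.7%, Mercy 1298/2193 = 59.2% → Lakeside
Overall: Lakeside 750/1805 = 41.6%, Mercy 1634/3104 = 52.6% → Mercy
Lakeside wins each case group but Mercy wins overall — the comparison reverses. Lakeside's patients skew toward critical, which has a lower base rate.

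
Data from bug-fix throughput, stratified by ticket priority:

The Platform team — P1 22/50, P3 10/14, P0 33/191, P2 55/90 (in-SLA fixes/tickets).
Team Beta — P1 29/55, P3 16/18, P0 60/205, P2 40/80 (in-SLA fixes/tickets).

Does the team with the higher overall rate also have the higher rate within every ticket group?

No

P1: the Platform team 22/50 = 44.0%, Team Beta 29/55 = 52.7% → Team Beta
P3: the Platform team 10/14 = 71.4%, Team Beta 16/18 = 88.9% → Team Beta
P0: the Platform team 33/191 = 17.3%, Team Beta 60/205 = 29.3% → Team Beta
P2: the Platform team 55/90 = 61.1%, Team Beta 40/80 = 50.0% → the Platform team
Overall: the Platform team 120/345 = 34.8%, Team Beta 145/358 = 40.5% → Team Beta
Neither sweeps: the Platform team wins 1 of 4 groups, Team Beta wins 3. Team Beta wins overall but not every group — no Simpson reversal.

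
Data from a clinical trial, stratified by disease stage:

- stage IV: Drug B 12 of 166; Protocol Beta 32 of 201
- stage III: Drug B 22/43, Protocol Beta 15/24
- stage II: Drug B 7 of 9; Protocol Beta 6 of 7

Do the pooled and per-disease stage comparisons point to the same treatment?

Yes

Stage IV: Drug B 12/166 = 7.2%, Protocol Beta 32/201 = 15.9% → Protocol Beta
Stage III: Drug B 22/43 = 51.2%, Protocol Beta 15/24 = 62.5% → Protocol Beta
Stage II: Drug B 7/9 = 77.8%, Protocol Beta 6/7 = 85.7% → Protocol Beta
Overall: Drug B 41/218 = 18.8%, Protocol Beta 53/232 = 22.8% → Protocol Beta
Protocol Beta wins overall and in every disease group — no reversal.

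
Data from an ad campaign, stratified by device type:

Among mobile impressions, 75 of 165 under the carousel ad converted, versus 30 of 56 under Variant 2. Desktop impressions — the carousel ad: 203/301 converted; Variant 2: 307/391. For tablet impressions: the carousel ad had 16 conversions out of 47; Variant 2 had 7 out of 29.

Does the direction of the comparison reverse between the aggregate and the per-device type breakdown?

No

Mobile: the carousel ad 75/165 = 45.5%, Variant 2 30/56 = 53.6% → Variant 2
Desktop: the carousel ad 203/301 = 67.4%, Variant 2 307/391 = 78.5% → Variant 2
Tablet: the carousel ad 16/47 = 34.0%, Variant 2 7/29 = 24.1% → the carousel ad
Overall: the carousel ad 294/513 = 57.3%, Variant 2 344/476 = 72.3% → Variant 2
Neither sweeps: the carousel ad wins 1 of 3 groups, Variant 2 wins 2. Variant 2 wins overall but not every group — no Simpson reversal.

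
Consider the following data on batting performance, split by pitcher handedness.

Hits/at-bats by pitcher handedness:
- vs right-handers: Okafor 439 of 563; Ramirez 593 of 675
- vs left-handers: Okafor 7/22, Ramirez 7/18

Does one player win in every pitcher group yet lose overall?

No

Vs right-handers: Okafor 439/563 = 78.0%, Ramirez 593/675 = 87.9% → Ramirez
Vs left-handers: Okafor 7/22 = 31.8%, Ramirez 7/18 = 38.9% → Ramirez
Overall: Okafor 446/585 = 76.2%, Ramirez 600/693 = 86.6% → Ramirez
Ramirez wins overall and in every pitcher group — no reversal.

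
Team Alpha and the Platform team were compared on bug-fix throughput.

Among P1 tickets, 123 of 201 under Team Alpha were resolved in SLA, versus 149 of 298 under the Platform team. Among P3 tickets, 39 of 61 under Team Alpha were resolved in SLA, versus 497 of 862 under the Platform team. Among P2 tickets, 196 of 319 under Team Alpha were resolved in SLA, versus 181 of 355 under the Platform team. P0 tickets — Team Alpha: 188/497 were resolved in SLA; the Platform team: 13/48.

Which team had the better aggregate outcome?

the Platform team

P1: Team Alpha 123/201 = 61.2%, the Platform team 149/298 = 50.0% → Team Alpha
P3: Team Alpha 39/61 = 63.9%, the Platform team 497/862 = 57.7% → Team Alpha
P2: Team Alpha 196/319 = 61.4%, the Platform team 181/355 = 51.0% → Team Alpha
P0: Team Alpha 188/497 = 37.8%, the Platform team 13/48 = 27.1% → Team Alpha
Overall: Team Alpha 546/1078 = 50.6%, the Platform team 840/1563 = 53.7% → the Platform team
(Team Alpha wins every ticket group but the Platform team wins overall — Team Alpha's tickets skew toward the low-rate P0 group.)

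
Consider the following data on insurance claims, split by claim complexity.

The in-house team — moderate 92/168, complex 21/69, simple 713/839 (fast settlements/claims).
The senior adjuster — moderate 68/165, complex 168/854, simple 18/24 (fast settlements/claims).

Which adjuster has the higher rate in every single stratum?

Moderate: the in-house team 92/168 = 54.8%, the senior adjuster 68/165 = 41.2% → the in-house team
Complex: the in-house team 21/69 = 30.4%, the senior adjuster 168/854 = 19.7% → the in-house team
Simple: the in-house team 713/839 = 85.0%, the senior adjuster 18/24 = 75.0% → the in-house team
The in-house team has the higher rate in all 3 groups.

the in-house team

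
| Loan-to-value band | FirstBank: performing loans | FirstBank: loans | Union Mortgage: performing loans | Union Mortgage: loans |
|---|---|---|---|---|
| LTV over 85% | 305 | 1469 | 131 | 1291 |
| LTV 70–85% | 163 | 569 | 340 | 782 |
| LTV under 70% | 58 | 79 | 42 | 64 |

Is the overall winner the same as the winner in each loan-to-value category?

No

LTV over 85%: FirstBank 305/1469 = 20.8%, Union Mortgage 131/1291 = 10.1% → FirstBank
LTV 70–85%: FirstBank 163/569 = 28.6%, Union Mortgage 340/782 = 43.5% → Union Mortgage
LTV under 70%: FirstBank 58/79 = 73.4%, Union Mortgage 42/64 = 65.6% → FirstBank
Overall: FirstBank 526/2117 = 24.8%, Union Mortgage 513/2137 = 24.0% → FirstBank
Neither sweeps: FirstBank wins 2 of 3 groups, Union Mortgage wins 1. FirstBank wins overall but not every group — no Simpson reversal.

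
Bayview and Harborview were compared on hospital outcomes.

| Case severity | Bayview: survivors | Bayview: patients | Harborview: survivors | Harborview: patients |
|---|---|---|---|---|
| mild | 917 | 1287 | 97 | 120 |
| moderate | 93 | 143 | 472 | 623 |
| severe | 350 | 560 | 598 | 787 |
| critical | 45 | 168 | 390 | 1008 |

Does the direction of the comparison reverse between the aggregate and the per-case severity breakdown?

Yes

Mild: Bayview 917/1287 = 71.3%, Harborview 97/120 = 80.8% → Harborview
Moderate: Bayview 93/143 = 65.0%, Harborview 472/623 = 75.8% → Harborview
Severe: Bayview 350/560 = 62.5%, Harborview 598/787 = 76.0% → Harborview
Critical: Bayview 45/168 = 26.8%, Harborview 390/1008 = 38.7% → Harborview
Overall: Bayview 1405/2158 = 65.1%, Harborview 1557/2538 = 61.3% → Bayview
Harborview wins each case group but Bayview wins overall — the comparison reverses. Harborview's patients skew toward critical, which has a lower base rate.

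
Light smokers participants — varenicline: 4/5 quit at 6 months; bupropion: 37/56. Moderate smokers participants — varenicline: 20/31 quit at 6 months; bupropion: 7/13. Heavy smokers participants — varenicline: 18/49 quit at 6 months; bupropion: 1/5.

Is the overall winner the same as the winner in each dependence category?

Light smokers: varenicline 4/5 = 80.0%, bupropion 37/56 = 66.1% → varenicline
Moderate smokers: varenicline 20/31 = 64.5%, bupropion 7/13 = 53.8% → varenicline
Heavy smokers: varenicline 18/49 = 36.7%, bupropion 1/5 = 20.0% → varenicline
Overall: varenicline 42/85 = 49.4%, bupropion 45/74 = 60.8% → bupropion
Varenicline wins each dependence group but bupropion wins overall — the comparison reverses. Varenicline's participants skew toward heavy smokers, which has a lower base rate.

No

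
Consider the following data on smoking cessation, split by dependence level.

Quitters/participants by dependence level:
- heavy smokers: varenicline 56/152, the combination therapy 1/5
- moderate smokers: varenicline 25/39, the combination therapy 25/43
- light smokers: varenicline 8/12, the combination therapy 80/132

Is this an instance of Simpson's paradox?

Yes

Heavy smokers: varenicline 56/152 = 36.8%, the combination therapy 1/5 = 20.0% → varenicline
Moderate smokers: varenicline 25/39 = 64.1%, the combination therapy 25/43 = 58.1% → varenicline
Light smokers: varenicline 8/12 = 66.7%, the combination therapy 80/132 = 60.6% → varenicline
Overall: varenicline 89/203 = 43.8%, the combination therapy 106/180 = 58.9% → the combination therapy
Varenicline wins each dependence group but the combination therapy wins overall — the comparison reverses. Varenicline's participants skew toward heavy smokers, which has a lower base rate.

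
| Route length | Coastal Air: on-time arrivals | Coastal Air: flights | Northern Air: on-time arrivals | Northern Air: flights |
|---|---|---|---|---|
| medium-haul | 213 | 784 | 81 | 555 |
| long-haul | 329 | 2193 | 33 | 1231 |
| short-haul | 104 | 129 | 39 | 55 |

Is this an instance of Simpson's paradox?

No

Medium-haul: Coastal Air 213/784 = 27.2%, Northern Air 81/555 = 14.6% → Coastal Air
Long-haul: Coastal Air 329/2193 = 15.0%, Northern Air 33/1231 = 2.7% → Coastal Air
Short-haul: Coastal Air 104/129 = 80.6%, Northern Air 39/55 = 70.9% → Coastal Air
Overall: Coastal Air 646/3106 = 20.8%, Northern Air 153/1841 = 8.3% → Coastal Air
Coastal Air wins overall and in every route group — no reversal.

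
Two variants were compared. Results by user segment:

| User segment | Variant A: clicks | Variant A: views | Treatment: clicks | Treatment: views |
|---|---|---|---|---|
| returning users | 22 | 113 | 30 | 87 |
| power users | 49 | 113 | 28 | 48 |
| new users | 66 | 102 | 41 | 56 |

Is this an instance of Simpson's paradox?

No

Returning users: Variant A 22/113 = 19.5%, Treatment 30/87 = 34.5% → Treatment
Power users: Variant A 49/113 = 43.4%, Treatment 28/48 = 58.3% → Treatment
New users: Variant A 66/102 = 64.7%, Treatment 41/56 = 73.2% → Treatment
Overall: Variant A 137/328 = 41.8%, Treatment 99/191 = 51.8% → Treatment
Treatment wins overall and in every user group — no reversal.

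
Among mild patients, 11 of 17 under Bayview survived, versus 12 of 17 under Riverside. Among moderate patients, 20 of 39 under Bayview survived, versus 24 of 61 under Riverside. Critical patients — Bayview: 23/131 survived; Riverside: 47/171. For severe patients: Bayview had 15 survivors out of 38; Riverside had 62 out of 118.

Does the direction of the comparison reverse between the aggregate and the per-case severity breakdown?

Mild: Bayview 11/17 = 64.7%, Riverside 12/17 = 70.6% → Riverside
Moderate: Bayview 20/39 = 51.3%, Riverside 24/61 = 39.3% → Bayview
Critical: Bayview 23/131 = 17.6%, Riverside 47/171 = 27.5% → Riverside
Severe: Bayview 15/38 = 39.5%, Riverside 62/118 = 52.5% → Riverside
Overall: Bayview 69/225 = 30.7%, Riverside 145/367 = 39.5% → Riverside
Neither sweeps: Bayview wins 1 of 4 groups, Riverside wins 3. Riverside wins overall but not every group — no Simpson reversal.

No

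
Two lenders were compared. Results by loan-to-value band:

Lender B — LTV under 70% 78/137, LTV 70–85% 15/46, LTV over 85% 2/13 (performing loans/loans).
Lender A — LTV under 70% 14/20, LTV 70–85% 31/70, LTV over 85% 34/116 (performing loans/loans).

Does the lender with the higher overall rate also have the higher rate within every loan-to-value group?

LTV under 70%: Lender B 78/137 = 56.9%, Lender A 14/20 = 70.0% → Lender A
LTV 70–85%: Lender B 15/46 = 32.6%, Lender A 31/70 = 44.3% → Lender A
LTV over 85%: Lender B 2/13 = 15.4%, Lender A 34/116 = 29.3% → Lender A
Overall: Lender B 95/196 = 48.5%, Lender A 79/206 = 38.3% → Lender B
Lender A wins each loan-to-value group but Lender B wins overall — the comparison reverses. Lender A's loans skew toward LTV over 85%, which has a lower base rate.

No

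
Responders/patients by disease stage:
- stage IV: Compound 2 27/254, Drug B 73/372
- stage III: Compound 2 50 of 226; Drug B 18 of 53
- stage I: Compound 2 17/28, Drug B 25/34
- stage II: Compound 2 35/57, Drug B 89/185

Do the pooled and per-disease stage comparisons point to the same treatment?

No

Stage IV: Compound 2 27/254 = 10.6%, Drug B 73/372 = 19.6% → Drug B
Stage III: Compound 2 50/226 = 22.1%, Drug B 18/53 = 34.0% → Drug B
Stage I: Compound 2 17/28 = 60.7%, Drug B 25/34 = 73.5% → Drug B
Stage II: Compound 2 35/57 = 61.4%, Drug B 89/185 = 48.1% → Compound 2
Overall: Compound 2 129/565 = 22.8%, Drug B 205/644 = 31.8% → Drug B
Neither sweeps: Compound 2 wins 1 of 4 groups, Drug B wins 3. Drug B wins overall but not every group — no Simpson reversal.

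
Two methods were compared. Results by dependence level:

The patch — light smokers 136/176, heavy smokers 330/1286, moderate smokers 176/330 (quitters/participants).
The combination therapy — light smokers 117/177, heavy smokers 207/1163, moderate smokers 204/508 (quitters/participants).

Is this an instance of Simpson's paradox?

Light smokers: the patch 136/176 = 77.3%, the combination therapy 117/177 = 66.1% → the patch
Heavy smokers: the patch 330/1286 = 25.7%, the combination therapy 207/1163 = 17.8% → the patch
Moderate smokers: the patch 176/330 = 53.3%, the combination therapy 204/508 = 40.2% → the patch
Overall: the patch 642/1792 = 35.8%, the combination therapy 528/1848 = 28.6% → the patch
The patch wins overall and in every dependence group — no reversal.

No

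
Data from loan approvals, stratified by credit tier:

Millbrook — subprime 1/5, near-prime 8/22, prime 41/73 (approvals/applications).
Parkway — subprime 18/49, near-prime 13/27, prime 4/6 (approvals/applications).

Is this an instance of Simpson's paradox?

Subprime: Millbrook 1/5 = 20.0%, Parkway 18/49 = 36.7% → Parkway
Near-prime: Millbrook 8/22 = 36.4%, Parkway 13/27 = 48.1% → Parkway
Prime: Millbrook 41/73 = 56.2%, Parkway 4/6 = 66.7% → Parkway
Overall: Millbrook 50/100 = 50.0%, Parkway 35/82 = 42.7% → Millbrook
Parkway wins each credit group but Millbrook wins overall — the comparison reverses. Parkway's applications skew toward subprime, which has a lower base rate.

Yes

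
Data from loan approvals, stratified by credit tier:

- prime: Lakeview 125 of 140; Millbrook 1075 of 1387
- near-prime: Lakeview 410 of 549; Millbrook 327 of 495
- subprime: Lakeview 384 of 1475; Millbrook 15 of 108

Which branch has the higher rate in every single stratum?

Prime: Lakeview 125/140 = 89.3%, Millbrook 1075/1387 = 77.5% → Lakeview
Near-prime: Lakeview 410/549 = 74.7%, Millbrook 327/495 = 66.1% → Lakeview
Subprime: Lakeview 384/1475 = 26.0%, Millbrook 15/108 = 13.9% → Lakeview
Lakeview has the higher rate in all 3 groups.

Lakeview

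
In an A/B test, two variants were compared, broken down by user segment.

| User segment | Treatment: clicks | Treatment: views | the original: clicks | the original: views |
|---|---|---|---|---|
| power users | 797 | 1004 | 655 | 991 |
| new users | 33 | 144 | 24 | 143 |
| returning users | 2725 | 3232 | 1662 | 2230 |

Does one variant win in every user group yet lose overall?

Power users: Treatment 797/1004 = 79.4%, the original 655/991 = 66.1% → Treatment
New users: Treatment 33/144 = 22.9%, the original 24/143 = 16.8% → Treatment
Returning users: Treatment 2725/3232 = 84.3%, the original 1662/2230 = 74.5% → Treatment
Overall: Treatment 3555/4380 = 81.2%, the original 2341/3364 = 69.6% → Treatment
Treatment wins overall and in every user group — no reversal.

No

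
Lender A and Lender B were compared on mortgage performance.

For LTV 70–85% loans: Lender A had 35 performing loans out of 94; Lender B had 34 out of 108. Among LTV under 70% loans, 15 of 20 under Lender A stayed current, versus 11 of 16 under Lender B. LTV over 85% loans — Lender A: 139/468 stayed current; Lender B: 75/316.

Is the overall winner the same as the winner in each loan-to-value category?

Yes

LTV 70–85%: Lender A 35/94 = 37.2%, Lender B 34/108 = 31.5% → Lender A
LTV under 70%: Lender A 15/20 = 75.0%, Lender B 11/16 = 68.8% → Lender A
LTV over 85%: Lender A 139/468 = 29.7%, Lender B 75/316 = 23.7% → Lender A
Overall: Lender A 189/582 = 32.5%, Lender B 120/440 = 27.3% → Lender A
Lender A wins overall and in every loan-to-value group — no reversal.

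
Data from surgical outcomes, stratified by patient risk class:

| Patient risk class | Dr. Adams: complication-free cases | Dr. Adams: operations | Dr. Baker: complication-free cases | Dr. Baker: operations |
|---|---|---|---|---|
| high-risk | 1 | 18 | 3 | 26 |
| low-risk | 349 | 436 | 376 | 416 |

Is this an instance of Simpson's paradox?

High-risk: Dr. Adams 1/18 = 5.6%, Dr. Baker 3/26 = 11.5% → Dr. Baker
Low-risk: Dr. Adams 349/436 = 80.0%, Dr. Baker 376/416 = 90.4% → Dr. Baker
Overall: Dr. Adams 350/454 = 77.1%, Dr. Baker 379/442 = 85.7% → Dr. Baker
Dr. Baker wins overall and in every patient risk group — no reversal.

No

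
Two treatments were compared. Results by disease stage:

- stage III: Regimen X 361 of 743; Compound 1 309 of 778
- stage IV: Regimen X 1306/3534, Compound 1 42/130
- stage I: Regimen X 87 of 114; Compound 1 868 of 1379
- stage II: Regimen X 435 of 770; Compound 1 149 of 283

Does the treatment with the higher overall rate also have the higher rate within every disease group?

Stage III: Regimen X 361/743 = 48.6%, Compound 1 309/778 = 39.7% → Regimen X
Stage IV: Regimen X 1306/3534 = 37.0%, Compound 1 42/130 = 32.3% → Regimen X
Stage I: Regimen X 87/114 = 76.3%, Compound 1 868/1379 = 62.9% → Regimen X
Stage II: Regimen X 435/770 = 56.5%, Compound 1 149/283 = 52.7% → Regimen X
Overall: Regimen X 2189/5161 = 42.4%, Compound 1 1368/2570 = 53.2% → Compound 1
Regimen X wins each disease group but Compound 1 wins overall — the comparison reverses. Regimen X's patients skew toward stage IV, which has a lower base rate.

No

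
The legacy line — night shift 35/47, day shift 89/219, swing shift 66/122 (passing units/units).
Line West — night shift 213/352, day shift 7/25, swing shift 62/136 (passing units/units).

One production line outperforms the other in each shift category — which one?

Night shift: the legacy line 35/47 = 74.5%, Line West 213/352 = 60.5% → the legacy line
Day shift: the legacy line 89/219 = 40.6%, Line West 7/25 = 28.0% → the legacy line
Swing shift: the legacy line 66/122 = 54.1%, Line West 62/136 = 45.6% → the legacy line
The legacy line has the higher rate in all 3 groups.

the legacy line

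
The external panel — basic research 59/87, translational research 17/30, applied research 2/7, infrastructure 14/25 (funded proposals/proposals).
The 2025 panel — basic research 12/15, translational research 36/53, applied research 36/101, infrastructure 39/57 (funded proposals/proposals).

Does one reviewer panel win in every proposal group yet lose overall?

Yes

Basic research: the external panel 59/87 = 67.8%, the 2025 panel 12/15 = 80.0% → the 2025 panel
Translational research: the external panel 17/30 = 56.7%, the 2025 panel 36/53 = 67.9% → the 2025 panel
Applied research: the external panel 2/7 = 28.6%, the 2025 panel 36/101 = 35.6% → the 2025 panel
Infrastructure: the external panel 14/25 = 56.0%, the 2025 panel 39/57 = 68.4% → the 2025 panel
Overall: the external panel 92/149 = 61.7%, the 2025 panel 123/226 = 54.4% → the external panel
The 2025 panel wins each proposal group but the external panel wins overall — the comparison reverses. The 2025 panel's proposals skew toward applied research, which has a lower base rate.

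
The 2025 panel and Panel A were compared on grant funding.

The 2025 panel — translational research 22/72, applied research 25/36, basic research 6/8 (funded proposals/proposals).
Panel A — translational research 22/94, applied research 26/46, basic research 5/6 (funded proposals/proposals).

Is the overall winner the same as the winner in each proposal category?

No

Translational research: the 2025 panel 22/72 = 30.6%, Panel A 22/94 = 23.4% → the 2025 panel
Applied research: the 2025 panel 25/36 = 69.4%, Panel A 26/46 = 56.5% → the 2025 panel
Basic research: the 2025 panel 6/8 = 75.0%, Panel A 5/6 = 83.3% → Panel A
Overall: the 2025 panel 53/116 = 45.7%, Panel A 53/146 = 36.3% → the 2025 panel
Neither sweeps: the 2025 panel wins 2 of 3 groups, Panel A wins 1. The 2025 panel wins overall but not every group — no Simpson reversal.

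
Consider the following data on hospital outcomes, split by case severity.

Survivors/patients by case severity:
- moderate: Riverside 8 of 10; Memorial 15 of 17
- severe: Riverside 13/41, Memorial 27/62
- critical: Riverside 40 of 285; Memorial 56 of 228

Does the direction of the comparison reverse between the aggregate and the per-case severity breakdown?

No

Moderate: Riverside 8/10 = 80.0%, Memorial 15/17 = 88.2% → Memorial
Severe: Riverside 13/41 = 31.7%, Memorial 27/62 = 43.5% → Memorial
Critical: Riverside 40/285 = 14.0%, Memorial 56/228 = 24.6% → Memorial
Overall: Riverside 61/336 = 18.2%, Memorial 98/307 = 31.9% → Memorial
Memorial wins overall and in every case group — no reversal.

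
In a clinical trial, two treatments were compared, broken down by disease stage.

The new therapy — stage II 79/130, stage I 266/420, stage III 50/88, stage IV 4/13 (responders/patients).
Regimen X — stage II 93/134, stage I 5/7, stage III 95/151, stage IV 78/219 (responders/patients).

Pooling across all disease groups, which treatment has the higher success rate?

the new therapy

Stage II: the new therapy 79/130 = 60.8%, Regimen X 93/134 = 69.4% → Regimen X
Stage I: the new therapy 266/420 = 63.3%, Regimen X 5/7 = 71.4% → Regimen X
Stage III: the new therapy 50/88 = 56.8%, Regimen X 95/151 = 62.9% → Regimen X
Stage IV: the new therapy 4/13 = 30.8%, Regimen X 78/219 = 35.6% → Regimen X
Overall: the new therapy 399/651 = 61.3%, Regimen X 271/511 = 53.0% → the new therapy
(Regimen X wins every disease group but the new therapy wins overall — Regimen X's patients skew toward the low-rate stage IV group.)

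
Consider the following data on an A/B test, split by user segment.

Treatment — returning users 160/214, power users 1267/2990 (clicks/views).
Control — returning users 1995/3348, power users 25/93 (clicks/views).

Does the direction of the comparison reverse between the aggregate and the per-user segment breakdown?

Returning users: Treatment 160/214 = 74.8%, Control 1995/3348 = 59.6% → Treatment
Power users: Treatment 1267/2990 = 42.4%, Control 25/93 = 26.9% → Treatment
Overall: Treatment 1427/3204 = 44.5%, Control 2020/3441 = 58.7% → Control
Treatment wins each user group but Control wins overall — the comparison reverses. Treatment's views skew toward power users, which has a lower base rate.

Yes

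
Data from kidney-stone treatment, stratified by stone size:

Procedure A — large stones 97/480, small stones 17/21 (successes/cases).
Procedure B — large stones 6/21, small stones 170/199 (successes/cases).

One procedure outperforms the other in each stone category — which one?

Large stones: Procedure A 97/480 = 20.2%, Procedure B 6/21 = 28.6% → Procedure B
Small stones: Procedure A 17/21 = 81.0%, Procedure B 170/199 = 85.4% → Procedure B
Procedure B has the higher rate in both groups.

Procedure B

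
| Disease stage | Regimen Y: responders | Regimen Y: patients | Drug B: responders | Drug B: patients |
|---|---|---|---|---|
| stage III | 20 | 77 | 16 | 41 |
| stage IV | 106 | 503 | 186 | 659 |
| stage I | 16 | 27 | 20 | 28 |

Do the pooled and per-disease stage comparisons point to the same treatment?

Yes

Stage III: Regimen Y 20/77 = 26.0%, Drug B 16/41 = 39.0% → Drug B
Stage IV: Regimen Y 106/503 = 21.1%, Drug B 186/659 = 28.2% → Drug B
Stage I: Regimen Y 16/27 = 59.3%, Drug B 20/28 = 71.4% → Drug B
Overall: Regimen Y 142/607 = 23.4%, Drug B 222/728 = 30.5% → Drug B
Drug B wins overall and in every disease group — no reversal.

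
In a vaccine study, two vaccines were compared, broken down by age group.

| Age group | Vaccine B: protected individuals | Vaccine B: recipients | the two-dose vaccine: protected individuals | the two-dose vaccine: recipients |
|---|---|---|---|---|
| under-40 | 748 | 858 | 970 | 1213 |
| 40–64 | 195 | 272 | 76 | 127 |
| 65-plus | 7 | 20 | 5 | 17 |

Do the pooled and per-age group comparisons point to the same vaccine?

Under-40: Vaccine B 748/858 = 87.2%, the two-dose vaccine 970/1213 = 80.0% → Vaccine B
40–64: Vaccine B 195/272 = 71.7%, the two-dose vaccine 76/127 = 59.8% → Vaccine B
65-plus: Vaccine B 7/20 = 35.0%, the two-dose vaccine 5/17 = 29.4% → Vaccine B
Overall: Vaccine B 950/1150 = 82.6%, the two-dose vaccine 1051/1357 = 77.5% → Vaccine B
Vaccine B wins overall and in every age group — no reversal.

Yes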